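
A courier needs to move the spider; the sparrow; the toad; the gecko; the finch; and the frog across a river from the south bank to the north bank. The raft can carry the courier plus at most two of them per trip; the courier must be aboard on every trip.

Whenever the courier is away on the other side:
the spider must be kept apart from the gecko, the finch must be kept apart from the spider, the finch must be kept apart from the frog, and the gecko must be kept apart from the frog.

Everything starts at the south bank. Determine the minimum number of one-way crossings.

5

Counting alone: the courier can take at most 2 across per trip to the north bank, so moving all 6 needs at least 3 loaded trips out, with a return between consecutive ones — at least 5 crossings.
The plan below uses exactly 5 crossings, so it is optimal:
1. Courier goes to the north bank with the frog and the spider.
2. Courier goes back to the south bank alone.
3. Courier goes to the north bank with the sparrow and the toad.
4. Courier goes back to the south bank alone.
5. Courier goes to the north bank with the finch and the gecko.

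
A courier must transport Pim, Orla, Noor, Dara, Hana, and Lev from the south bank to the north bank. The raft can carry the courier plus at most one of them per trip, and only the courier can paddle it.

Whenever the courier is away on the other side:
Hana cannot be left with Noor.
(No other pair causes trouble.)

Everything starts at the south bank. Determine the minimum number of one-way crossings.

11

Counting alone: the courier can take at most 1 across per trip to the north bank, so moving all 6 needs at least 6 loaded trips out, with a return between consecutive ones — at least 11 crossings.
The plan below uses exactly 11 crossings, so it is optimal:
1. Courier goes to the north bank with Noor.  [the south bank: Dara, Hana, Lev, Orla, Pim | the north bank: Noor]
2. Courier goes back to the south bank alone.  [the south bank: Dara, Hana, Lev, Orla, Pim | the north bank: Noor]
3. Courier goes to the north bank with Pim.  [the south bank: Dara, Hana, Lev, Orla | the north bank: Noor, Pim]
4. Courier goes back to the south bank alone.  [the south bank: Dara, Hana, Lev, Orla | the north bank: Noor, Pim]
5. Courier goes to the north bank with Orla.  [the south bank: Dara, Hana, Lev | the north bank: Noor, Orla, Pim]
6. Courier goes back to the south bank alone.  [the south bank: Dara, Hana, Lev | the north bank: Noor, Orla, Pim]
7. Courier goes to the north bank with Dara.  [the south bank: Hana, Lev | the north bank: Dara, Noor, Orla, Pim]
8. Courier goes back to the south bank alone.  [the south bank: Hana, Lev | the north bank: Dara, Noor, Orla, Pim]
9. Courier goes to the north bank with Lev.  [the south bank: Hana | the north bank: Dara, Lev, Noor, Orla, Pim]
10. Courier goes back to the south bank alone.  [the south bank: Hana | the north bank: Dara, Lev, Noor, Orla, Pim]
11. Courier goes to the north bank with Hana.  [the south bank: — | the north bank: Dara, Hana, Lev, Noor, Orla, Pim]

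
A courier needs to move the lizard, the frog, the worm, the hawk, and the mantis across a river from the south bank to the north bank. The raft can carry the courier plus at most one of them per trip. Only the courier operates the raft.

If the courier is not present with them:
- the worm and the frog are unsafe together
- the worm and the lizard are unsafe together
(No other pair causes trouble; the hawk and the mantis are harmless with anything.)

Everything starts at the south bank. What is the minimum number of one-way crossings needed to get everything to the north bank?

Counting alone: the courier can take at most 1 across per trip to the north bank, so moving all 5 needs at least 5 loaded trips out, with a return between consecutive ones — at least 9 crossings.
The safety rule pushes this higher. Following every safe sequence of crossings, the most of the 5 that can be at the north bank as the raft arrives there on crossing 9 is 4 — never all 5.
So no plan with fewer than 11 crossings exists, and this one achieves 11:
1. Courier goes to the north bank with the worm.  [the south bank: the frog, the hawk, the lizard, the mantis | the north bank: the worm]
2. Courier goes back to the south bank alone.  [the south bank: the frog, the hawk, the lizard, the mantis | the north bank: the worm]
3. Courier goes to the north bank with the lizard.  [the south bank: the frog, the hawk, the mantis | the north bank: the lizard, the worm]
4. Courier goes back to the south bank with the worm.  [the south bank: the frog, the hawk, the mantis, the worm | the north bank: the lizard]
5. Courier goes to the north bank with the frog.  [the south bank: the hawk, the mantis, the worm | the north bank: the frog, the lizard]
6. Courier goes back to the south bank alone.  [the south bank: the hawk, the mantis, the worm | the north bank: the frog, the lizard]
7. Courier goes to the north bank with the hawk.  [the south bank: the mantis, the worm | the north bank: the frog, the hawk, the lizard]
8. Courier goes back to the south bank alone.  [the south bank: the mantis, the worm | the north bank: the frog, the hawk, the lizard]
9. Courier goes to the north bank with the mantis.  [the south bank: the worm | the north bank: the frog, the hawk, the lizard, the mantis]
10. Courier goes back to the south bank alone.  [the south bank: the worm | the north bank: the frog, the hawk, the lizard, the mantis]
11. Courier goes to the north bank with the worm.  [the south bank: — | the north bank: the frog, the hawk, the lizard, the mantis, the worm]

11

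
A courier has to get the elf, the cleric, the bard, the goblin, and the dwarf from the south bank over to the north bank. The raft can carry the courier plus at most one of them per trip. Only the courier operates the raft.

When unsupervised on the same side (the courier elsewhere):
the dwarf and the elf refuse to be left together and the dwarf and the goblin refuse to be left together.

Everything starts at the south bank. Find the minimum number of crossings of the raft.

Counting alone: the courier can take at most 1 across per trip to the north bank, so moving all 5 needs at least 5 loaded trips out, with a return between consecutive ones — at least 9 crossings.
The safety rule pushes this higher. Following every safe sequence of crossings, the most of the 5 that can be at the north bank as the raft arrives there on crossing 9 is 4 — never all 5.
So no plan with fewer than 11 crossings exists, and this one achieves 11:
1. Courier goes to the north bank with the dwarf.  [the south bank: the bard, the cleric, the elf, the goblin | the north bank: the dwarf]
2. Courier goes back to the south bank alone.  [the south bank: the bard, the cleric, the elf, the goblin | the north bank: the dwarf]
3. Courier goes to the north bank with the elf.  [the south bank: the bard, the cleric, the goblin | the north bank: the dwarf, the elf]
4. Courier goes back to the south bank with the dwarf.  [the south bank: the bard, the cleric, the dwarf, the goblin | the north bank: the elf]
5. Courier goes to the north bank with the goblin.  [the south bank: the bard, the cleric, the dwarf | the north bank: the elf, the goblin]
6. Courier goes back to the south bank alone.  [the south bank: the bard, the cleric, the dwarf | the north bank: the elf, the goblin]
7. Courier goes to the north bank with the cleric.  [the south bank: the bard, the dwarf | the north bank: the cleric, the elf, the goblin]
8. Courier goes back to the south bank alone.  [the south bank: the bard, the dwarf | the north bank: the cleric, the elf, the goblin]
9. Courier goes to the north bank with the bard.  [the south bank: the dwarf | the north bank: the bard, the cleric, the elf, the goblin]
10. Courier goes back to the south bank alone.  [the south bank: the dwarf | the north bank: the bard, the cleric, the elf, the goblin]
11. Courier goes to the north bank with the dwarf.  [the south bank: — | the north bank: the bard, the cleric, the dwarf, the elf, the goblin]

11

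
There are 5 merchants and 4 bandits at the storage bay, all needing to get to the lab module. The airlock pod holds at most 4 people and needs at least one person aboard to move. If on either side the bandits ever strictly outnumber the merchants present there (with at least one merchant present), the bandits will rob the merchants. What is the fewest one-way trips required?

Counting alone: each trip to the lab module takes at most 4 across and each return brings at least 1 back, so after t trips out (and t−1 returns) at most 4t − (t−1) of the 9 are across; that first reaches 9 at t = 3, so at least 5 crossings are needed.
The plan below uses exactly 5 crossings, so it is optimal:
1. 3 bandits → the lab module.  (the storage bay: 5M 1B; the lab module: 0M 3B)
2. 1 bandit ← the storage bay.  (the storage bay: 5M 2B; the lab module: 0M 2B)
3. 3 merchants and 1 bandit → the lab module.  (the storage bay: 2M 1B; the lab module: 3M 3B)
4. 1 bandit ← the storage bay.  (the storage bay: 2M 2B; the lab module: 3M 2B)
5. 2 merchants and 2 bandits → the lab module.  (the storage bay: 0M 0B; the lab module: 5M 4B)

5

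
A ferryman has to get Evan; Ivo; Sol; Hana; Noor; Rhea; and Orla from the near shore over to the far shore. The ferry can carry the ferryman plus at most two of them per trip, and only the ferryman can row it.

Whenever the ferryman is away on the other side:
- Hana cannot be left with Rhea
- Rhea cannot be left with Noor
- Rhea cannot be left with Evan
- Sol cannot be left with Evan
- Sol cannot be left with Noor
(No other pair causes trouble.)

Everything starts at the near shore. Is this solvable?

Yes

1. Ferryman goes to the far shore with Rhea and Sol.  [the near shore: Evan, Hana, Ivo, Noor, Orla | the far shore: Rhea, Sol]
2. Ferryman goes back to the near shore alone.  [the near shore: Evan, Hana, Ivo, Noor, Orla | the far shore: Rhea, Sol]
3. Ferryman goes to the far shore with Evan.  [the near shore: Hana, Ivo, Noor, Orla | the far shore: Evan, Rhea, Sol]
4. Ferryman goes back to the near shore with Rhea and Sol.  [the near shore: Hana, Ivo, Noor, Orla, Rhea, Sol | the far shore: Evan]
5. Ferryman goes to the far shore with Hana and Noor.  [the near shore: Ivo, Orla, Rhea, Sol | the far shore: Evan, Hana, Noor]
6. Ferryman goes back to the near shore alone.  [the near shore: Ivo, Orla, Rhea, Sol | the far shore: Evan, Hana, Noor]
7. Ferryman goes to the far shore with Ivo and Orla.  [the near shore: Rhea, Sol | the far shore: Evan, Hana, Ivo, Noor, Orla]
8. Ferryman goes back to the near shore alone.  [the near shore: Rhea, Sol | the far shore: Evan, Hana, Ivo, Noor, Orla]
9. Ferryman goes to the far shore with Rhea and Sol.  [the near shore: — | the far shore: Evan, Hana, Ivo, Noor, Orla, Rhea, Sol]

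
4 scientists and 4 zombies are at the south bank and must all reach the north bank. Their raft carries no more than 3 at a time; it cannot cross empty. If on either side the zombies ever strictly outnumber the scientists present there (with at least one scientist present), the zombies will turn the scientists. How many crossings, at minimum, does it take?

9

Counting alone: each trip to the north bank takes at most 3 across and each return brings at least 1 back, so after t trips out (and t−1 returns) at most 3t − (t−1) of the 8 are across; that first reaches 8 at t = 4, so at least 7 crossings are needed.
The safety rule pushes this higher. Following every safe sequence of crossings, the most of the 8 that can be at the north bank as the raft arrives there on crossing 7 is 7 — never all 8.
So no plan with fewer than 9 crossings exists, and this one achieves 9:
1. 2 zombies → the north bank.  (the south bank: 4S 2Z; the north bank: 0S 2Z)
2. 1 zombie ← the south bank.  (the south bank: 4S 3Z; the north bank: 0S 1Z)
3. 3 zombies → the north bank.  (the south bank: 4S 0Z; the north bank: 0S 4Z)
4. 1 zombie ← the south bank.  (the south bank: 4S 1Z; the north bank: 0S 3Z)
5. 3 scientists → the north bank.  (the south bank: 1S 1Z; the north bank: 3S 3Z)
6. 1 scientist and 1 zombie ← the south bank.  (the south bank: 2S 2Z; the north bank: 2S 2Z)
7. 2 scientists → the north bank.  (the south bank: 0S 2Z; the north bank: 4S 2Z)
8. 1 zombie ← the south bank.  (the south bank: 0S 3Z; the north bank: 4S 1Z)
9. 3 zombies → the north bank.  (the south bank: 0S 0Z; the north bank: 4S 4Z)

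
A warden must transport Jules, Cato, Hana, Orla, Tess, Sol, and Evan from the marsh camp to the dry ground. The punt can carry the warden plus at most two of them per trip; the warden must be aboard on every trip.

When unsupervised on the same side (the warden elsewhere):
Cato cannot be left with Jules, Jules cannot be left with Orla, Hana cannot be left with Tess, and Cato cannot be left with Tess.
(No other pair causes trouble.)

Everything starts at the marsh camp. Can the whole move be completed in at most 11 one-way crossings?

Yes

Yes — this plan uses 9 crossings (≤ 11):
1. Warden goes to the dry ground with Jules and Tess.  [the marsh camp: Cato, Evan, Hana, Orla, Sol | the dry ground: Jules, Tess]
2. Warden goes back to the marsh camp alone.  [the marsh camp: Cato, Evan, Hana, Orla, Sol | the dry ground: Jules, Tess]
3. Warden goes to the dry ground with Cato.  [the marsh camp: Evan, Hana, Orla, Sol | the dry ground: Cato, Jules, Tess]
4. Warden goes back to the marsh camp with Jules and Tess.  [the marsh camp: Evan, Hana, Jules, Orla, Sol, Tess | the dry ground: Cato]
5. Warden goes to the dry ground with Hana and Orla.  [the marsh camp: Evan, Jules, Sol, Tess | the dry ground: Cato, Hana, Orla]
6. Warden goes back to the marsh camp alone.  [the marsh camp: Evan, Jules, Sol, Tess | the dry ground: Cato, Hana, Orla]
7. Warden goes to the dry ground with Evan and Sol.  [the marsh camp: Jules, Tess | the dry ground: Cato, Evan, Hana, Orla, Sol]
8. Warden goes back to the marsh camp alone.  [the marsh camp: Jules, Tess | the dry ground: Cato, Evan, Hana, Orla, Sol]
9. Warden goes to the dry ground with Jules and Tess.  [the marsh camp: — | the dry ground: Cato, Evan, Hana, Jules, Orla, Sol, Tess]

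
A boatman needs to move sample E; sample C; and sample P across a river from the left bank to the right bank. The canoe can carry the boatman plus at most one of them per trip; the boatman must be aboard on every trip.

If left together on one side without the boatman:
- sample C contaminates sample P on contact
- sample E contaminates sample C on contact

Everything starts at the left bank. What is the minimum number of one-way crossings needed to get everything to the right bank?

Counting alone: the boatman can take at most 1 across per trip to the right bank, so moving all 3 needs at least 3 loaded trips out, with a return between consecutive ones — at least 5 crossings.
The safety rule pushes this higher. Following every safe sequence of crossings, the most of the 3 that can be at the right bank as the canoe arrives there on crossing 5 is 2 — never all 3.
So no plan with fewer than 7 crossings exists, and this one achieves 7:
1. Boatman goes to the right bank with sample C.  [the left bank: sample E, sample P | the right bank: sample C]
2. Boatman goes back to the left bank alone.  [the left bank: sample E, sample P | the right bank: sample C]
3. Boatman goes to the right bank with sample E.  [the left bank: sample P | the right bank: sample C, sample E]
4. Boatman goes back to the left bank with sample C.  [the left bank: sample C, sample P | the right bank: sample E]
5. Boatman goes to the right bank with sample P.  [the left bank: sample C | the right bank: sample E, sample P]
6. Boatman goes back to the left bank alone.  [the left bank: sample C | the right bank: sample E, sample P]
7. Boatman goes to the right bank with sample C.  [the left bank: — | the right bank: sample C, sample E, sample P]

7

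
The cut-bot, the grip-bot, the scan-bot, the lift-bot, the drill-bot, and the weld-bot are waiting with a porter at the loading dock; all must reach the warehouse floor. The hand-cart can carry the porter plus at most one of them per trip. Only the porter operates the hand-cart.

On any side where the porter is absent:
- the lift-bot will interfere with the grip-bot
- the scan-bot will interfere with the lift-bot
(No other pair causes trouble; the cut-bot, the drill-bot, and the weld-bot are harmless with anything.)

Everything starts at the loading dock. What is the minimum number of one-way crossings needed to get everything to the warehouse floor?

13

Counting alone: the porter can take at most 1 across per trip to the warehouse floor, so moving all 6 needs at least 6 loaded trips out, with a return between consecutive ones — at least 11 crossings.
The safety rule pushes this higher. Following every safe sequence of crossings, the most of the 6 that can be at the warehouse floor as the hand-cart arrives there on crossing 11 is 5 — never all 6.
So no plan with fewer than 13 crossings exists, and this one achieves 13:
1. Porter goes to the warehouse floor with the lift-bot.
2. Porter goes back to the loading dock alone.
3. Porter goes to the warehouse floor with the cut-bot.
4. Porter goes back to the loading dock alone.
5. Porter goes to the warehouse floor with the grip-bot.
6. Porter goes back to the loading dock with the lift-bot.
7. Porter goes to the warehouse floor with the scan-bot.
8. Porter goes back to the loading dock alone.
9. Porter goes to the warehouse floor with the drill-bot.
10. Porter goes back to the loading dock alone.
11. Porter goes to the warehouse floor with the weld-bot.
12. Porter goes back to the loading dock alone.
13. Porter goes to the warehouse floor with the lift-bot.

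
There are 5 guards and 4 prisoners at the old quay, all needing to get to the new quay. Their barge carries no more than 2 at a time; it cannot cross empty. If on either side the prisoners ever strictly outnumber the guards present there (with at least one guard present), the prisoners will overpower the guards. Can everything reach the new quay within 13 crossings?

No

Counting alone: each trip to the new quay takes at most 2 across and each return brings at least 1 back, so after t trips out (and t−1 returns) at most 2t − (t−1) of the 9 are across; that first reaches 9 at t = 8, so at least 15 crossings are needed.
Since 13 < 15, 13 crossings cannot be enough. (The shortest complete plan in fact takes 15:)
1. 2 prisoners → the new quay.  (the old quay: 5G 2P; the new quay: 0G 2P)
2. 1 prisoner ← the old quay.  (the old quay: 5G 3P; the new quay: 0G 1P)
3. 2 prisoners → the new quay.  (the old quay: 5G 1P; the new quay: 0G 3P)
4. 1 prisoner ← the old quay.  (the old quay: 5G 2P; the new quay: 0G 2P)
5. 2 guards → the new quay.  (the old quay: 3G 2P; the new quay: 2G 2P)
6. 1 prisoner ← the old quay.  (the old quay: 3G 3P; the new quay: 2G 1P)
7. 1 guard and 1 prisoner → the new quay.  (the old quay: 2G 2P; the new quay: 3G 2P)
8. 1 guard ← the old quay.  (the old quay: 3G 2P; the new quay: 2G 2P)
9. 1 guard and 1 prisoner → the new quay.  (the old quay: 2G 1P; the new quay: 3G 3P)
10. 1 prisoner ← the old quay.  (the old quay: 2G 2P; the new quay: 3G 2P)
11. 1 guard and 1 prisoner → the new quay.  (the old quay: 1G 1P; the new quay: 4G 3P)
12. 1 guard ← the old quay.  (the old quay: 2G 1P; the new quay: 3G 3P)
13. 1 guard and 1 prisoner → the new quay.  (the old quay: 1G 0P; the new quay: 4G 4P)
14. 1 prisoner ← the old quay.  (the old quay: 1G 1P; the new quay: 4G 3P)
15. 1 guard and 1 prisoner → the new quay.  (the old quay: 0G 0P; the new quay: 5G 4P)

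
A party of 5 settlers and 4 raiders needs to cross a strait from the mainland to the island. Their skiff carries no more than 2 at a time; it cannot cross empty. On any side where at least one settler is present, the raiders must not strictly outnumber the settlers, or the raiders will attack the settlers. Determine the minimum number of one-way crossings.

15

Counting alone: each trip to the island takes at most 2 across and each return brings at least 1 back, so after t trips out (and t−1 returns) at most 2t − (t−1) of the 9 are across; that first reaches 9 at t = 8, so at least 15 crossings are needed.
The plan below uses exactly 15 crossings, so it is optimal:
1. 2 raiders → the island.  (the mainland: 5S 2R; the island: 0S 2R)
2. 1 raider ← the mainland.  (the mainland: 5S 3R; the island: 0S 1R)
3. 2 raiders → the island.  (the mainland: 5S 1R; the island: 0S 3R)
4. 1 raider ← the mainland.  (the mainland: 5S 2R; the island: 0S 2R)
5. 2 settlers → the island.  (the mainland: 3S 2R; the island: 2S 2R)
6. 1 raider ← the mainland.  (the mainland: 3S 3R; the island: 2S 1R)
7. 1 settler and 1 raider → the island.  (the mainland: 2S 2R; the island: 3S 2R)
8. 1 settler ← the mainland.  (the mainland: 3S 2R; the island: 2S 2R)
9. 1 settler and 1 raider → the island.  (the mainland: 2S 1R; the island: 3S 3R)
10. 1 raider ← the mainland.  (the mainland: 2S 2R; the island: 3S 2R)
11. 1 settler and 1 raider → the island.  (the mainland: 1S 1R; the island: 4S 3R)
12. 1 settler ← the mainland.  (the mainland: 2S 1R; the island: 3S 3R)
13. 1 settler and 1 raider → the island.  (the mainland: 1S 0R; the island: 4S 4R)
14. 1 raider ← the mainland.  (the mainland: 1S 1R; the island: 4S 3R)
15. 1 settler and 1 raider → the island.  (the mainland: 0S 0R; the island: 5S 4R)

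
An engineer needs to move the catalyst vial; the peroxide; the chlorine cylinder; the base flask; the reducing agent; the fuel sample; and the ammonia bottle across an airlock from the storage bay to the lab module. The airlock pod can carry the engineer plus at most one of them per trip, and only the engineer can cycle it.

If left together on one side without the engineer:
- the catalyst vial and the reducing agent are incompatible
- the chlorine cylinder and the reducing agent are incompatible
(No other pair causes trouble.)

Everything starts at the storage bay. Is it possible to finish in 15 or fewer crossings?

Yes

Yes — this plan uses 15 crossings (≤ 15):
1. Engineer goes to the lab module with the reducing agent.  [the storage bay: the ammonia bottle, the base flask, the catalyst vial, the chlorine cylinder, the fuel sample, the peroxide | the lab module: the reducing agent]
2. Engineer goes back to the storage bay alone.  [the storage bay: the ammonia bottle, the base flask, the catalyst vial, the chlorine cylinder, the fuel sample, the peroxide | the lab module: the reducing agent]
3. Engineer goes to the lab module with the catalyst vial.  [the storage bay: the ammonia bottle, the base flask, the chlorine cylinder, the fuel sample, the peroxide | the lab module: the catalyst vial, the reducing agent]
4. Engineer goes back to the storage bay with the reducing agent.  [the storage bay: the ammonia bottle, the base flask, the chlorine cylinder, the fuel sample, the peroxide, the reducing agent | the lab module: the catalyst vial]
5. Engineer goes to the lab module with the chlorine cylinder.  [the storage bay: the ammonia bottle, the base flask, the fuel sample, the peroxide, the reducing agent | the lab module: the catalyst vial, the chlorine cylinder]
6. Engineer goes back to the storage bay alone.  [the storage bay: the ammonia bottle, the base flask, the fuel sample, the peroxide, the reducing agent | the lab module: the catalyst vial, the chlorine cylinder]
7. Engineer goes to the lab module with the peroxide.  [the storage bay: the ammonia bottle, the base flask, the fuel sample, the reducing agent | the lab module: the catalyst vial, the chlorine cylinder, the peroxide]
8. Engineer goes back to the storage bay alone.  [the storage bay: the ammonia bottle, the base flask, the fuel sample, the reducing agent | the lab module: the catalyst vial, the chlorine cylinder, the peroxide]
9. Engineer goes to the lab module with the base flask.  [the storage bay: the ammonia bottle, the fuel sample, the reducing agent | the lab module: the base flask, the catalyst vial, the chlorine cylinder, the peroxide]
10. Engineer goes back to the storage bay alone.  [the storage bay: the ammonia bottle, the fuel sample, the reducing agent | the lab module: the base flask, the catalyst vial, the chlorine cylinder, the peroxide]
11. Engineer goes to the lab module with the fuel sample.  [the storage bay: the ammonia bottle, the reducing agent | the lab module: the base flask, the catalyst vial, the chlorine cylinder, the fuel sample, the peroxide]
12. Engineer goes back to the storage bay alone.  [the storage bay: the ammonia bottle, the reducing agent | the lab module: the base flask, the catalyst vial, the chlorine cylinder, the fuel sample, the peroxide]
13. Engineer goes to the lab module with the ammonia bottle.  [the storage bay: the reducing agent | the lab module: the ammonia bottle, the base flask, the catalyst vial, the chlorine cylinder, the fuel sample, the peroxide]
14. Engineer goes back to the storage bay alone.  [the storage bay: the reducing agent | the lab module: the ammonia bottle, the base flask, the catalyst vial, the chlorine cylinder, the fuel sample, the peroxide]
15. Engineer goes to the lab module with the reducing agent.  [the storage bay: — | the lab module: the ammonia bottle, the base flask, the catalyst vial, the chlorine cylinder, the fuel sample, the peroxide, the reducing agent]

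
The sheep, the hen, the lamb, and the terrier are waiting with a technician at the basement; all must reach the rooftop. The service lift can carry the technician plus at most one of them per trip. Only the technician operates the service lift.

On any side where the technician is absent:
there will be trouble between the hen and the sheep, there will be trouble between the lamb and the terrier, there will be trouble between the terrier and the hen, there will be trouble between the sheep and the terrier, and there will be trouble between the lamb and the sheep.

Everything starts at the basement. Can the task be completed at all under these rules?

Whatever the first load, the items left behind include a forbidden pair without the technician. No opening move is safe, so no plan exists.

No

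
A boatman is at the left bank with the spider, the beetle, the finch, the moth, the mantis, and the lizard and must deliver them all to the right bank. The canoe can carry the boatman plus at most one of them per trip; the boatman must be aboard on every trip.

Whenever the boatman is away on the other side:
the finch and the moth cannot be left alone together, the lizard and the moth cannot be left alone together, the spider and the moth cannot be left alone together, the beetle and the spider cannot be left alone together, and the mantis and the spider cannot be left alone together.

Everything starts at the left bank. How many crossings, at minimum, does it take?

impossible

Whatever the first load, the items left behind include a forbidden pair without the boatman. No opening move is safe, so no plan exists.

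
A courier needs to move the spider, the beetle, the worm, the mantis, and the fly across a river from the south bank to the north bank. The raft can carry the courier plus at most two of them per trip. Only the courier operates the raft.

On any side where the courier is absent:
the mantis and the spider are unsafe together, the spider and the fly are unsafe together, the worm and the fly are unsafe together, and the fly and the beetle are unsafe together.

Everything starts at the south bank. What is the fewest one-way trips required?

5

Counting alone: the courier can take at most 2 across per trip to the north bank, so moving all 5 needs at least 3 loaded trips out, with a return between consecutive ones — at least 5 crossings.
The plan below uses exactly 5 crossings, so it is optimal:
1. Courier goes to the north bank with the fly and the spider.  [the south bank: the beetle, the mantis, the worm | the north bank: the fly, the spider]
2. Courier goes back to the south bank with the fly.  [the south bank: the beetle, the fly, the mantis, the worm | the north bank: the spider]
3. Courier goes to the north bank with the beetle and the worm.  [the south bank: the fly, the mantis | the north bank: the beetle, the spider, the worm]
4. Courier goes back to the south bank alone.  [the south bank: the fly, the mantis | the north bank: the beetle, the spider, the worm]
5. Courier goes to the north bank with the fly and the mantis.  [the south bank: — | the north bank: the beetle, the fly, the mantis, the spider, the worm]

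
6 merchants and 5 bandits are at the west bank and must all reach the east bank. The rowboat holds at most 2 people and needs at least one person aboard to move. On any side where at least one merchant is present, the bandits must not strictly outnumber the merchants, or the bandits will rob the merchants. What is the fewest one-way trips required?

Counting alone: each trip to the east bank takes at most 2 across and each return brings at least 1 back, so after t trips out (and t−1 returns) at most 2t − (t−1) of the 11 are across; that first reaches 11 at t = 10, so at least 19 crossings are needed.
The plan below uses exactly 19 crossings, so it is optimal:
1. 2 bandits → the east bank.  (the west bank: 6M 3B; the east bank: 0M 2B)
2. 1 bandit ← the west bank.  (the west bank: 6M 4B; the east bank: 0M 1B)
3. 2 bandits → the east bank.  (the west bank: 6M 2B; the east bank: 0M 3B)
4. 1 bandit ← the west bank.  (the west bank: 6M 3B; the east bank: 0M 2B)
5. 2 merchants → the east bank.  (the west bank: 4M 3B; the east bank: 2M 2B)
6. 1 bandit ← the west bank.  (the west bank: 4M 4B; the east bank: 2M 1B)
7. 1 merchant and 1 bandit → the east bank.  (the west bank: 3M 3B; the east bank: 3M 2B)
8. 1 merchant ← the west bank.  (the west bank: 4M 3B; the east bank: 2M 2B)
9. 1 merchant and 1 bandit → the east bank.  (the west bank: 3M 2B; the east bank: 3M 3B)
10. 1 bandit ← the west bank.  (the west bank: 3M 3B; the east bank: 3M 2B)
11. 1 merchant and 1 bandit → the east bank.  (the west bank: 2M 2B; the east bank: 4M 3B)
12. 1 merchant ← the west bank.  (the west bank: 3M 2B; the east bank: 3M 3B)
13. 1 merchant and 1 bandit → the east bank.  (the west bank: 2M 1B; the east bank: 4M 4B)
14. 1 bandit ← the west bank.  (the west bank: 2M 2B; the east bank: 4M 3B)
15. 1 merchant and 1 bandit → the east bank.  (the west bank: 1M 1B; the east bank: 5M 4B)
16. 1 merchant ← the west bank.  (the west bank: 2M 1B; the east bank: 4M 4B)
17. 1 merchant and 1 bandit → the east bank.  (the west bank: 1M 0B; the east bank: 5M 5B)
18. 1 bandit ← the west bank.  (the west bank: 1M 1B; the east bank: 5M 4B)
19. 1 merchant and 1 bandit → the east bank.  (the west bank: 0M 0B; the east bank: 6M 5B)

19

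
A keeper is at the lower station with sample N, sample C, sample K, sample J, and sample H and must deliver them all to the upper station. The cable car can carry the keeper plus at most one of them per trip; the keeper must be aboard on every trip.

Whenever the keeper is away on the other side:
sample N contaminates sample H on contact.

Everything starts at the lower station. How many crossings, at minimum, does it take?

9

Counting alone: the keeper can take at most 1 across per trip to the upper station, so moving all 5 needs at least 5 loaded trips out, with a return between consecutive ones — at least 9 crossings.
The plan below uses exactly 9 crossings, so it is optimal:
1. Keeper goes to the upper station with sample N.
2. Keeper goes back to the lower station alone.
3. Keeper goes to the upper station with sample C.
4. Keeper goes back to the lower station alone.
5. Keeper goes to the upper station with sample K.
6. Keeper goes back to the lower station alone.
7. Keeper goes to the upper station with sample J.
8. Keeper goes back to the lower station alone.
9. Keeper goes to the upper station with sample H.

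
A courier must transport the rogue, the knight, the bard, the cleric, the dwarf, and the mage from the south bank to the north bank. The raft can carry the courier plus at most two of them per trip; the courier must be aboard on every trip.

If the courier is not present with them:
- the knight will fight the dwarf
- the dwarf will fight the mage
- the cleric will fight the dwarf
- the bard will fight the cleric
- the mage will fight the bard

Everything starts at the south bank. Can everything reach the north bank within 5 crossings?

No

Counting alone: the courier can take at most 2 across per trip to the north bank, so moving all 6 needs at least 3 loaded trips out, with a return between consecutive ones — at least 5 crossings.
The safety rule pushes this higher. Following every safe sequence of crossings, the most of the 6 that can be at the north bank as the raft arrives there on crossing 5 is 5 — never all 6.
So the move cannot be finished within 5 crossings. (The shortest complete plan takes 7:)
1. Courier goes to the north bank with the bard and the dwarf.
2. Courier goes back to the south bank alone.
3. Courier goes to the north bank with the knight and the rogue.
4. Courier goes back to the south bank with the dwarf.
5. Courier goes to the north bank with the cleric and the mage.
6. Courier goes back to the south bank with the bard.
7. Courier goes to the north bank with the bard and the dwarf.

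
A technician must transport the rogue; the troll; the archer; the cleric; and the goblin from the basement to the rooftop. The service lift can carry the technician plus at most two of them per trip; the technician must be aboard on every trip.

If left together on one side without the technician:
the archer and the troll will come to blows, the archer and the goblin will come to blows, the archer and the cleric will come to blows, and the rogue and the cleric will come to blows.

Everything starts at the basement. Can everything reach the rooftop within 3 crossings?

No

Counting alone: the technician can take at most 2 across per trip to the rooftop, so moving all 5 needs at least 3 loaded trips out, with a return between consecutive ones — at least 5 crossings.
Since 3 < 5, 3 crossings cannot be enough. (The shortest complete plan in fact takes 5:)
1. Technician goes to the rooftop with the archer and the rogue.  [the basement: the cleric, the goblin, the troll | the rooftop: the archer, the rogue]
2. Technician goes back to the basement alone.  [the basement: the cleric, the goblin, the troll | the rooftop: the archer, the rogue]
3. Technician goes to the rooftop with the goblin and the troll.  [the basement: the cleric | the rooftop: the archer, the goblin, the rogue, the troll]
4. Technician goes back to the basement with the archer.  [the basement: the archer, the cleric | the rooftop: the goblin, the rogue, the troll]
5. Technician goes to the rooftop with the archer and the cleric.  [the basement: — | the rooftop: the archer, the cleric, the goblin, the rogue, the troll]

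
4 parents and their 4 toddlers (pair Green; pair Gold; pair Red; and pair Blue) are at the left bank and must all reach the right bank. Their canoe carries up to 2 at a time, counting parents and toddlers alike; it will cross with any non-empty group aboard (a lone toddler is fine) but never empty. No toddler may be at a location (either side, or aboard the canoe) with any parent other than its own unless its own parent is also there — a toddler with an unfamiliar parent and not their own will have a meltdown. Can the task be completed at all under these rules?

Following every safe sequence of crossings from the start, the most of the 8 that can be at the right bank as the canoe arrives there on crossings 1, 3, 5 is 2, 3, 4 respectively; the best ever achieved is 4 of 8.
From crossing 7 on, no configuration arises that was not already reachable earlier: only 44 distinct safe configurations (who is on which side, and where the canoe is) can ever be reached, none of them has everyone across, and every continuation just revisits them. So no valid plan exists.

No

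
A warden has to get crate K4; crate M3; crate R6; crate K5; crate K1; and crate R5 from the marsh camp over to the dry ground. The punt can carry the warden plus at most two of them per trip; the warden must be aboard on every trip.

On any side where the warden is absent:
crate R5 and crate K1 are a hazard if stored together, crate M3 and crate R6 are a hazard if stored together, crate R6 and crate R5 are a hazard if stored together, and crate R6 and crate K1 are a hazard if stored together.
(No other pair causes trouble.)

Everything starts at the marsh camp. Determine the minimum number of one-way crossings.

Counting alone: the warden can take at most 2 across per trip to the dry ground, so moving all 6 needs at least 3 loaded trips out, with a return between consecutive ones — at least 5 crossings.
The safety rule pushes this higher. Following every safe sequence of crossings, the most of the 6 that can be at the dry ground as the punt arrives there on crossings 5, 7 is 4, 5 respectively — never all 6.
So no plan with fewer than 9 crossings exists, and this one achieves 9:
1. Warden goes to the dry ground with crate K1 and crate R6.
2. Warden goes back to the marsh camp with crate R6.
3. Warden goes to the dry ground with crate K4 and crate R6.
4. Warden goes back to the marsh camp with crate R6.
5. Warden goes to the dry ground with crate M3 and crate R6.
6. Warden goes back to the marsh camp with crate R6.
7. Warden goes to the dry ground with crate K5 and crate R6.
8. Warden goes back to the marsh camp with crate R6.
9. Warden goes to the dry ground with crate R5 and crate R6.

9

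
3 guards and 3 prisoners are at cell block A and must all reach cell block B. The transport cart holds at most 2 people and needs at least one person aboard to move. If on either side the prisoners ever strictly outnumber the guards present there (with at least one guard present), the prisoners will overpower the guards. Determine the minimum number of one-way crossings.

Counting alone: each trip to cell block B takes at most 2 across and each return brings at least 1 back, so after t trips out (and t−1 returns) at most 2t − (t−1) of the 6 are across; that first reaches 6 at t = 5, so at least 9 crossings are needed.
The safety rule pushes this higher. Following every safe sequence of crossings, the most of the 6 that can be at cell block B as the transport cart arrives there on crossing 9 is 5 — never all 6.
So no plan with fewer than 11 crossings exists, and this one achieves 11:
1. 2 prisoners → cell block B.  (cell block A: 3G 1P; cell block B: 0G 2P)
2. 1 prisoner ← cell block A.  (cell block A: 3G 2P; cell block B: 0G 1P)
3. 2 prisoners → cell block B.  (cell block A: 3G 0P; cell block B: 0G 3P)
4. 1 prisoner ← cell block A.  (cell block A: 3G 1P; cell block B: 0G 2P)
5. 2 guards → cell block B.  (cell block A: 1G 1P; cell block B: 2G 2P)
6. 1 guard and 1 prisoner ← cell block A.  (cell block A: 2G 2P; cell block B: 1G 1P)
7. 2 guards → cell block B.  (cell block A: 0G 2P; cell block B: 3G 1P)
8. 1 prisoner ← cell block A.  (cell block A: 0G 3P; cell block B: 3G 0P)
9. 2 prisoners → cell block B.  (cell block A: 0G 1P; cell block B: 3G 2P)
10. 1 prisoner ← cell block A.  (cell block A: 0G 2P; cell block B: 3G 1P)
11. 2 prisoners → cell block B.  (cell block A: 0G 0P; cell block B: 3G 3P)

11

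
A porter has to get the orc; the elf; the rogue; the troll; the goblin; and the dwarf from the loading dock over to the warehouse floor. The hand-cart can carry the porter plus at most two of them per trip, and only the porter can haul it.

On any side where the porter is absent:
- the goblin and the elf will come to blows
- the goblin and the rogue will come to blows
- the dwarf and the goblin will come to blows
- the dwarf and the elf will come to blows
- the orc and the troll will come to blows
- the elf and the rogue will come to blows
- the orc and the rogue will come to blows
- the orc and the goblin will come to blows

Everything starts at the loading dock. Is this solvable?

Whatever the first load, the items left behind include a forbidden pair without the porter. No opening move is safe, so no plan exists.

No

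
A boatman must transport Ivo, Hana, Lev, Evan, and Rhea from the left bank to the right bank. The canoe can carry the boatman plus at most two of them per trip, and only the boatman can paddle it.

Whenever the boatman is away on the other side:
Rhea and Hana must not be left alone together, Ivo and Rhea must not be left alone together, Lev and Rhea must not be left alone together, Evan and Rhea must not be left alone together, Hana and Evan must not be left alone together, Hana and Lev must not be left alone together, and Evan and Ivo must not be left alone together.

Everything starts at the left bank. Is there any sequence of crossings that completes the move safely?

Whatever the first load, the items left behind include a forbidden pair without the boatman. No opening move is safe, so no plan exists.

No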